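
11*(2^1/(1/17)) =374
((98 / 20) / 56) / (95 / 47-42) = -329 / 150320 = -0.00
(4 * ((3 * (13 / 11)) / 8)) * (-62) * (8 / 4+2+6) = -12090 / 11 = -1099.09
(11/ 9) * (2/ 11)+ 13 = 119/ 9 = 13.22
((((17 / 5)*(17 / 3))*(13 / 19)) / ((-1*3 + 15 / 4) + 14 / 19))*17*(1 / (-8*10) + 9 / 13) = 3473491 / 33900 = 102.46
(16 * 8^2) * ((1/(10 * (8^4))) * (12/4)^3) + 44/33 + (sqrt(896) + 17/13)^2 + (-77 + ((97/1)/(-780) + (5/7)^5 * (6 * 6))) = 272 * sqrt(14)/13 + 282659353049/340845960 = 907.57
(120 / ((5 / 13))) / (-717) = -104 / 239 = -0.44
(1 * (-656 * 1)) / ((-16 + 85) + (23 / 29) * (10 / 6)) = -28536 / 3059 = -9.33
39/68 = 0.57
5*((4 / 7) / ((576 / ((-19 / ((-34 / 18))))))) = 95 / 1904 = 0.05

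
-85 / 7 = -12.14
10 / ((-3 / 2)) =-20 / 3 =-6.67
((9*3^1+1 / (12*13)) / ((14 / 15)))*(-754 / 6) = -610885 / 168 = -3636.22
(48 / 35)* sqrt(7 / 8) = 12* sqrt(14) / 35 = 1.28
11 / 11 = 1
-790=-790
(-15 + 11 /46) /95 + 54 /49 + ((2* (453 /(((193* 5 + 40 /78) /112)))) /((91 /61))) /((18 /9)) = 36.17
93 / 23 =4.04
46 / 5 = 9.20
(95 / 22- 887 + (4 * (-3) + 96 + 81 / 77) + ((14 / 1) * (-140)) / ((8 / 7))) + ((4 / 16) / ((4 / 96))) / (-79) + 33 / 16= -244355893 / 97328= -2510.64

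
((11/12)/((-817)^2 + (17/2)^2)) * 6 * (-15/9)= -22/1602147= -0.00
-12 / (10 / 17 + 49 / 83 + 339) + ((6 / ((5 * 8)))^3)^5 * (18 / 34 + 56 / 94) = -55413424127226032856087393 / 1570871738368000000000000000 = -0.04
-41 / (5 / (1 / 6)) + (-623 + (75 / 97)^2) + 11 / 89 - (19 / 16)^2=-2009940531023 / 3215619840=-625.06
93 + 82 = 175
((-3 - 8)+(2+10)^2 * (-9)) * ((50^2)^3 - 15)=-20421874980395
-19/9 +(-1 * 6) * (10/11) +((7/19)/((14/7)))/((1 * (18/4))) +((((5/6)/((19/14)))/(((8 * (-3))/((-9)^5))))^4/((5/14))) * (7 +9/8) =8350407327949538884852267/70460915712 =118511195086943.85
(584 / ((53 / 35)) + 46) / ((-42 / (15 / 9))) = -6355 / 371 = -17.13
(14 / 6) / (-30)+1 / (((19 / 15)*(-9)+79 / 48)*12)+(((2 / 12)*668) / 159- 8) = -82477531 / 11166570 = -7.39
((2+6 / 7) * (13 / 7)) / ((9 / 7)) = 260 / 63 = 4.13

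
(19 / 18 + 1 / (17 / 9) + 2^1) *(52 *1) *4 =114088 / 153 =745.67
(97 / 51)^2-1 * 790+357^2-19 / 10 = 3294445261 / 26010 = 126660.72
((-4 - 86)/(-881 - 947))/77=45/70378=0.00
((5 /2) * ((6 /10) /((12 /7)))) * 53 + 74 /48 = 575 /12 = 47.92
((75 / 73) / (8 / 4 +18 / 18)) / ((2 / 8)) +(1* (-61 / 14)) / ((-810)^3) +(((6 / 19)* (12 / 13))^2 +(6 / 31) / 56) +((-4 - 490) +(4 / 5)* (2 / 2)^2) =-505124693158775886713 / 1027215473505858000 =-491.74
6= 6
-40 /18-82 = -758 /9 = -84.22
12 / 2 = 6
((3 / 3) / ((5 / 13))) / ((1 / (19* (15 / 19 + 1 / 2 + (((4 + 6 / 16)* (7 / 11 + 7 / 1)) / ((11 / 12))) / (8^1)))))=698789 / 2420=288.76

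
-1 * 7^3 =-343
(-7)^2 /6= 49 /6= 8.17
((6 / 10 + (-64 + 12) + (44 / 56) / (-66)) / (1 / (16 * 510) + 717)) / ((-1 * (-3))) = -2936648 / 122865141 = -0.02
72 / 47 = 1.53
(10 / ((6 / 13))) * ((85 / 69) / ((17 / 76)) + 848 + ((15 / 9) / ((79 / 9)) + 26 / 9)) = 910503815 / 49059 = 18559.36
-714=-714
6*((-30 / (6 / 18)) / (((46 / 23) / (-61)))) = 16470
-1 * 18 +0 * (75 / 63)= -18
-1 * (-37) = 37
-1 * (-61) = 61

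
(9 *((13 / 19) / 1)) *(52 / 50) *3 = 9126 / 475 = 19.21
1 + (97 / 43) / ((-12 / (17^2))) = -27517 / 516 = -53.33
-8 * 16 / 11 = -128 / 11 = -11.64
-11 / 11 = -1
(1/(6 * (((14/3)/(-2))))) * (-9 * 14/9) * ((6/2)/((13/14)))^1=42/13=3.23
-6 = -6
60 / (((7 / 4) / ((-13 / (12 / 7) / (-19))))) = 260 / 19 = 13.68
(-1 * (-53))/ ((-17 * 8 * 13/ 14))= -371/ 884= -0.42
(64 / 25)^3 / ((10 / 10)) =262144 / 15625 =16.78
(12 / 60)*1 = 1 / 5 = 0.20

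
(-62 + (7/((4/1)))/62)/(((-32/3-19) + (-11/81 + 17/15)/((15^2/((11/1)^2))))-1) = 1400500125/680912768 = 2.06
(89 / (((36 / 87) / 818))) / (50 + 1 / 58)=30613241 / 8703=3517.55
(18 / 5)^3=5832 / 125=46.66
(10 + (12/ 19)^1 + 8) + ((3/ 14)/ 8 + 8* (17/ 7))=81049/ 2128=38.09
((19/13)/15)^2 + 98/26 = 143686/38025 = 3.78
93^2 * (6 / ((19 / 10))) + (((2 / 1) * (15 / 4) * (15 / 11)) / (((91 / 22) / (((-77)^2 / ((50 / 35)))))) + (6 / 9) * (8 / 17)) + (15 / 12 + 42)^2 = 7950266725 / 201552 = 39445.24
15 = 15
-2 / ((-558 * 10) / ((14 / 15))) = 7 / 20925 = 0.00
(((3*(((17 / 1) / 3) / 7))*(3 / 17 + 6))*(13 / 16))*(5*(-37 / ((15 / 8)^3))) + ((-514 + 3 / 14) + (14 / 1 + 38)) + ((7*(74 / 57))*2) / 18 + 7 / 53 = -1527700523 / 1903230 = -802.69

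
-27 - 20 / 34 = -469 / 17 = -27.59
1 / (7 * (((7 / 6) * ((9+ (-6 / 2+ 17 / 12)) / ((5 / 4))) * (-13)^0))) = 90 / 4361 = 0.02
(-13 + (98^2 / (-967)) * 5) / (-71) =60591 / 68657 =0.88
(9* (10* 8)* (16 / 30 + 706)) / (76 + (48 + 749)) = 582.71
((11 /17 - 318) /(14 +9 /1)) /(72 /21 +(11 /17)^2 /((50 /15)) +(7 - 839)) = 6420050 /385467557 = 0.02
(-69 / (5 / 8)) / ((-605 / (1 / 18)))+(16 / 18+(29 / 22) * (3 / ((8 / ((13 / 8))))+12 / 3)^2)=6446726767 / 223027200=28.91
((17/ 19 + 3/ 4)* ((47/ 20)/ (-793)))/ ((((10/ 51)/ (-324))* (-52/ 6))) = -2912355/ 3133936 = -0.93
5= 5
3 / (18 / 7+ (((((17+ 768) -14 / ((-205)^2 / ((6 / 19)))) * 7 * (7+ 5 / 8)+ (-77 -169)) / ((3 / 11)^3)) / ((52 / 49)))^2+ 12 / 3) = 1689102988969818240000 / 2107896130168369575949402833063223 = 0.00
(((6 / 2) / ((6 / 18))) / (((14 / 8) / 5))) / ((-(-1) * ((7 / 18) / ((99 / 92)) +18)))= 8019 / 5726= 1.40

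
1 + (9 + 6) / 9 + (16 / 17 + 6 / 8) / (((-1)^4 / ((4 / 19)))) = 2929 / 969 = 3.02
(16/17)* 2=32/17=1.88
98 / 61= 1.61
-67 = -67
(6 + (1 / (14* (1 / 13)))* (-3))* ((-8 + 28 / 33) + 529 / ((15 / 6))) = 50601 / 77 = 657.16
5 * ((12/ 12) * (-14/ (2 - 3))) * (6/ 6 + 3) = 280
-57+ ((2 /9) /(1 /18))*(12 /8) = -51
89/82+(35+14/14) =3041/82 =37.09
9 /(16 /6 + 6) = 27 /26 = 1.04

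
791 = 791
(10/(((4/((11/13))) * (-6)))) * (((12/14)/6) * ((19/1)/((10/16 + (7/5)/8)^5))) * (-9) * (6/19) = 1546875/186368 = 8.30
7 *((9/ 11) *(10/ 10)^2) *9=567/ 11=51.55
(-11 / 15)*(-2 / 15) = 22 / 225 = 0.10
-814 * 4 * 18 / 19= -58608 / 19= -3084.63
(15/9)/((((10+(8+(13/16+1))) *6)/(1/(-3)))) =-40/8559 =-0.00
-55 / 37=-1.49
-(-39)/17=39/17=2.29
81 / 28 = 2.89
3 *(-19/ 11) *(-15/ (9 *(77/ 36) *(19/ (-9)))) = -1620/ 847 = -1.91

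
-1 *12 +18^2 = 312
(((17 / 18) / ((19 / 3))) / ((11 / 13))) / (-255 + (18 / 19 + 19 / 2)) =-221 / 306669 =-0.00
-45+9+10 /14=-247 /7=-35.29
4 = 4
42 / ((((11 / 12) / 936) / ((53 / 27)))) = 926016 / 11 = 84183.27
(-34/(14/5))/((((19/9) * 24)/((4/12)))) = -85/1064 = -0.08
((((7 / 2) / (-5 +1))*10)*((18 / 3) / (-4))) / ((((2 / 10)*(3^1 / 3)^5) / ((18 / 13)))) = 90.87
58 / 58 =1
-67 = -67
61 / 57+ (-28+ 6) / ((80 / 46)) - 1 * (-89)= 77.42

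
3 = 3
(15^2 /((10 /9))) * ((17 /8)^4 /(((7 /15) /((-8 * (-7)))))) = 507390075 /1024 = 495498.12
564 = 564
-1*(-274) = 274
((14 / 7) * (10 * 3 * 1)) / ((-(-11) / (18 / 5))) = 216 / 11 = 19.64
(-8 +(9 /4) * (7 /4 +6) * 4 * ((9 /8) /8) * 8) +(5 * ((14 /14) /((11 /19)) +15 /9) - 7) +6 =91279 /1056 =86.44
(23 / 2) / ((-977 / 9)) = -207 / 1954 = -0.11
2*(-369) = -738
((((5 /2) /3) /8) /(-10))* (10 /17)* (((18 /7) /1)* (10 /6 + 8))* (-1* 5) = 725 /952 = 0.76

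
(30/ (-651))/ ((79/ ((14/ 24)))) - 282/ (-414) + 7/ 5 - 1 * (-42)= 24829403/ 563270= 44.08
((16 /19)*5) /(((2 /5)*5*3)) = 40 /57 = 0.70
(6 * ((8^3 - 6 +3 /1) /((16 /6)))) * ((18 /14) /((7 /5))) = 206145 /196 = 1051.76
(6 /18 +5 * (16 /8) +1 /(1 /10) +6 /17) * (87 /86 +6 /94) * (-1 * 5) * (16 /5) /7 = -1747080 /34357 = -50.85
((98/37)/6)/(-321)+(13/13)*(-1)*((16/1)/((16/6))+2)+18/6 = -178204/35631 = -5.00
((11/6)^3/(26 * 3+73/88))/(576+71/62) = 82522/609283647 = 0.00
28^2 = 784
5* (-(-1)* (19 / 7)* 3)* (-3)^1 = -855 / 7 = -122.14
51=51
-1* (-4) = 4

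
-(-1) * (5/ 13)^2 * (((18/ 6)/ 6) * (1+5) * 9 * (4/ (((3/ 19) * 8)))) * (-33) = -141075/ 338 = -417.38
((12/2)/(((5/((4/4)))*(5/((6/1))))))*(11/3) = 132/25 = 5.28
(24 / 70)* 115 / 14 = 138 / 49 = 2.82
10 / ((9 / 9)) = 10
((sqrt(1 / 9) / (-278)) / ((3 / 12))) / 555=-2 / 231435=-0.00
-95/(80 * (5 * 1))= -0.24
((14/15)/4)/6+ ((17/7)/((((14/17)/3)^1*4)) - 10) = -136699/17640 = -7.75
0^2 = 0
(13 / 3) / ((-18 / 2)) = -13 / 27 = -0.48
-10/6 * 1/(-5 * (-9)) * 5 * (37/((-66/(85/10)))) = 0.88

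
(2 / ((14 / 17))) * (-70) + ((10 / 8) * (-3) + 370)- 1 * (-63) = 1037 / 4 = 259.25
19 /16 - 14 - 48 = -60.81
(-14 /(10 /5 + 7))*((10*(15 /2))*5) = -1750 /3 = -583.33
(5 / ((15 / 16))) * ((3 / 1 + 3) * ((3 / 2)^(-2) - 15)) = -4192 / 9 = -465.78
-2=-2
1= 1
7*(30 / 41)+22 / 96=10531 / 1968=5.35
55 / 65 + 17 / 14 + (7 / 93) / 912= 15903637 / 7718256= 2.06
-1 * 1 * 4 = -4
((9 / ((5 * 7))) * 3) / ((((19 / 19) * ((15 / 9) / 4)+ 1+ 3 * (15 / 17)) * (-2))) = -2754 / 29015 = -0.09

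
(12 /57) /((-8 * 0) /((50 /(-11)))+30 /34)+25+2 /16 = 57829 /2280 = 25.36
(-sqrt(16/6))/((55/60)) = -8*sqrt(6)/11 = -1.78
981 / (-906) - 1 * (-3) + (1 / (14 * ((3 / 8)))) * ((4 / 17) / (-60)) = 3099337 / 1617210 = 1.92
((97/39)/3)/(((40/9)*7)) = 97/3640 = 0.03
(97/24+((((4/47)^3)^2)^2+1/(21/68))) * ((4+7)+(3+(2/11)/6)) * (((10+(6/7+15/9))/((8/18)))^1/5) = 1573058256753324217279180349/2732823682722470560228320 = 575.62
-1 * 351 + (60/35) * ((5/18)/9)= -66329/189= -350.95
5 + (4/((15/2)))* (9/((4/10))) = 17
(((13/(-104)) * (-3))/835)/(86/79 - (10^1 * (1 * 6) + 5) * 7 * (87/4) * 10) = -237/52223916020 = -0.00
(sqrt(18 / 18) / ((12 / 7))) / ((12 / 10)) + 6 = 467 / 72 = 6.49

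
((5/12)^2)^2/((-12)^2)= 625/2985984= 0.00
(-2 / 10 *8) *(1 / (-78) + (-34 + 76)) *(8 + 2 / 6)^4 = -1023437500 / 3159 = -323975.15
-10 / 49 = -0.20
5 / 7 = 0.71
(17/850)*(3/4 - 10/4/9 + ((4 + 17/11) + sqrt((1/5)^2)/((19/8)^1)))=229553/1881000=0.12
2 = 2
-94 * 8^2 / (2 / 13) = -39104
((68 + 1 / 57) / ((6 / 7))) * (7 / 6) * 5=462.90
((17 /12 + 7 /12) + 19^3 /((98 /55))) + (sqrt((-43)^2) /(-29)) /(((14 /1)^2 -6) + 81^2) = 1718488775 /446194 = 3851.44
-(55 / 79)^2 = -3025 / 6241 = -0.48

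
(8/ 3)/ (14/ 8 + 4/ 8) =32/ 27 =1.19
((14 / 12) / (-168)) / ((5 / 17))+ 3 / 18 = 103 / 720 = 0.14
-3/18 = -1/6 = -0.17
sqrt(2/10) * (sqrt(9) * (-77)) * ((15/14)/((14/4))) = -99 * sqrt(5)/7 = -31.62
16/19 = 0.84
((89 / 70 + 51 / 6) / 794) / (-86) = -171 / 1194970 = -0.00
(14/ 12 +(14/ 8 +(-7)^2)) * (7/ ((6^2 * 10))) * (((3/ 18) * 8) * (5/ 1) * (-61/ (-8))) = 51.32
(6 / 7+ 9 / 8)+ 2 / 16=59 / 28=2.11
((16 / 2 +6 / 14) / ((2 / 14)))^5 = 714924299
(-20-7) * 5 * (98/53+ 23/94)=-1408185/4982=-282.65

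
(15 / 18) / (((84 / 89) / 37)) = 16465 / 504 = 32.67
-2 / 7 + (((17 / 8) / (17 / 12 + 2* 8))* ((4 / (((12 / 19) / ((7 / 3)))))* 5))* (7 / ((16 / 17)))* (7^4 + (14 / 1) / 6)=1786761007 / 11088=161143.67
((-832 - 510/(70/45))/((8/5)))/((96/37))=-1502015/5376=-279.39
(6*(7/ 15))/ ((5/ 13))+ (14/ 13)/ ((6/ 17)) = 10073/ 975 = 10.33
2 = 2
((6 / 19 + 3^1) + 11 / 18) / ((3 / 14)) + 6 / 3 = 10427 / 513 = 20.33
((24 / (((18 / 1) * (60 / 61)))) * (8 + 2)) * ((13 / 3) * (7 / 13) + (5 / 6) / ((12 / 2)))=5429 / 162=33.51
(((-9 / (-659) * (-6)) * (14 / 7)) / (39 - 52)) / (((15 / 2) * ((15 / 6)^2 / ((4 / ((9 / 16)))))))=2048 / 1070875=0.00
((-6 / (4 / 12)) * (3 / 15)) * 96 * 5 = -1728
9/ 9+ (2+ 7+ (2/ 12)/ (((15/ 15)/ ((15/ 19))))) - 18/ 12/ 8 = 3023/ 304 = 9.94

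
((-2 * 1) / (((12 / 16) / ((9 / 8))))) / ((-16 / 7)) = 1.31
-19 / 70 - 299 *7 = -146529 / 70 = -2093.27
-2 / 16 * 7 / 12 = -7 / 96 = -0.07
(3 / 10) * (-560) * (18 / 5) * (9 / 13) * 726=-19758816 / 65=-303981.78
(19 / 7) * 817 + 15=15628 / 7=2232.57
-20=-20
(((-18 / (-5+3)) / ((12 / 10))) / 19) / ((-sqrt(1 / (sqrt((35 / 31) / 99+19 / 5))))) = -1705^(3 / 4)*sqrt(3)*58486^(1 / 4) / 12958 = -0.55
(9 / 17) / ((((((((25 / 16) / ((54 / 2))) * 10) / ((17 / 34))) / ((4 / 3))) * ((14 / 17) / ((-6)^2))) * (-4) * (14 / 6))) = -17496 / 6125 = -2.86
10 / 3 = 3.33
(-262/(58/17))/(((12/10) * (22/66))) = -11135/58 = -191.98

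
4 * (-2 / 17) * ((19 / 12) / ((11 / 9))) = -0.61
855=855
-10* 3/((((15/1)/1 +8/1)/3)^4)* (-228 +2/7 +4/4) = 7290/3703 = 1.97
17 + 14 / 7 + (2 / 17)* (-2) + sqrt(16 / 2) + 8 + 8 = 2* sqrt(2) + 591 / 17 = 37.59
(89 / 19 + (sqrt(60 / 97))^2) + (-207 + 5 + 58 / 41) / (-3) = 16358911 / 226689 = 72.16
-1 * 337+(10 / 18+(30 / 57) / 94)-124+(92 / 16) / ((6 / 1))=-29542759 / 64296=-459.48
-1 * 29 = -29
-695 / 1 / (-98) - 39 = -3127 / 98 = -31.91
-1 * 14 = -14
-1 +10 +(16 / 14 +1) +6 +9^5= 59066.14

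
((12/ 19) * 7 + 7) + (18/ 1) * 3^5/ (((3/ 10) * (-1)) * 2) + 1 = -138274/ 19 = -7277.58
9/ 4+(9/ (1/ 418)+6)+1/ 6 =45245/ 12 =3770.42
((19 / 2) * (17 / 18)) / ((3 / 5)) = 1615 / 108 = 14.95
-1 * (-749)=749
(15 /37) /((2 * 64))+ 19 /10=45067 /23680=1.90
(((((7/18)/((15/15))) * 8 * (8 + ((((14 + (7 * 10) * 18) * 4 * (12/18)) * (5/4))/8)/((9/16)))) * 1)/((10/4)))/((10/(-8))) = -5755904/6075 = -947.47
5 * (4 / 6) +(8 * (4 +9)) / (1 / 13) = 4066 / 3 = 1355.33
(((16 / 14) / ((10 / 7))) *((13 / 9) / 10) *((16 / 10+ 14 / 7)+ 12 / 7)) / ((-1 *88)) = -403 / 57750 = -0.01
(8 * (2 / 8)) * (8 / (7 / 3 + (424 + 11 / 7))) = 0.04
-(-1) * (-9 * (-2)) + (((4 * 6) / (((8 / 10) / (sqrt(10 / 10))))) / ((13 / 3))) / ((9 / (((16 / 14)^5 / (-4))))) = 3850918 / 218491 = 17.63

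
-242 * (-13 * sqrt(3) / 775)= 3146 * sqrt(3) / 775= 7.03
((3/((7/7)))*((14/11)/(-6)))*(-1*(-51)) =-357/11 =-32.45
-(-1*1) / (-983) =-1 / 983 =-0.00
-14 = -14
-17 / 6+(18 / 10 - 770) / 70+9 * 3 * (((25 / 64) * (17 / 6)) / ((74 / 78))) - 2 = 39012811 / 2486400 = 15.69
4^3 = 64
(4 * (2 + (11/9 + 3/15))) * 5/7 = 88/9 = 9.78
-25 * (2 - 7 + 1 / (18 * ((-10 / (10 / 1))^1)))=2275 / 18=126.39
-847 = -847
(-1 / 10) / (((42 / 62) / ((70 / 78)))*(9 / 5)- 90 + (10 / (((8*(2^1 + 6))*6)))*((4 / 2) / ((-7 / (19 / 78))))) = 4062240 / 3600895577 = 0.00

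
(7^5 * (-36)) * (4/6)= -403368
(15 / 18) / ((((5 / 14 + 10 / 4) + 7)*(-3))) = -35 / 1242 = -0.03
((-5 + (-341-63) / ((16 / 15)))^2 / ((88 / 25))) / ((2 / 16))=58905625 / 176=334691.05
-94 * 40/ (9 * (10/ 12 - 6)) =7520/ 93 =80.86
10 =10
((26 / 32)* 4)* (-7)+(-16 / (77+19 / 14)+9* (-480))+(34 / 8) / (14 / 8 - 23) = -95288803 / 21940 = -4343.15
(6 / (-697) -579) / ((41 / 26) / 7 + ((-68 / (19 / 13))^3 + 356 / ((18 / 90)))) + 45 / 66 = 434107890491493 / 631273025812682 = 0.69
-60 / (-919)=0.07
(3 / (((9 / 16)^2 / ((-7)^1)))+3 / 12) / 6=-7141 / 648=-11.02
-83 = -83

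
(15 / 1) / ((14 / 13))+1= 209 / 14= 14.93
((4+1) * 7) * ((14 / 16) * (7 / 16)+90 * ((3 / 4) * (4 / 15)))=82355 / 128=643.40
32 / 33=0.97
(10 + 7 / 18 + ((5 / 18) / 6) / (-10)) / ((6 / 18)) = 2243 / 72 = 31.15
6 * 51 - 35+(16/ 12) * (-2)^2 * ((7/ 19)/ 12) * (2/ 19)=880535/ 3249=271.02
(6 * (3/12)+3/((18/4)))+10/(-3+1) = -17/6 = -2.83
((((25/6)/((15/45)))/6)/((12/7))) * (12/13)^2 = 175/169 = 1.04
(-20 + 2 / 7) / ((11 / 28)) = -552 / 11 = -50.18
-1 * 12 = -12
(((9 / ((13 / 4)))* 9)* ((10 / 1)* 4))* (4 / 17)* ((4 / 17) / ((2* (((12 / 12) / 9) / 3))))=2799360 / 3757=745.11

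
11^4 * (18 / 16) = 131769 / 8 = 16471.12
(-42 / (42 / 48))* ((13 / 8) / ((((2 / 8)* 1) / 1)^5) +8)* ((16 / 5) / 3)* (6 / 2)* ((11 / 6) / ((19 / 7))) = -867328 / 5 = -173465.60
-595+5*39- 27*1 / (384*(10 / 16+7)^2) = -2976809 / 7442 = -400.00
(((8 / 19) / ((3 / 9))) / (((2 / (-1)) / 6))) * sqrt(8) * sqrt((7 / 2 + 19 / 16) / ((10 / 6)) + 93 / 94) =-36 * sqrt(268746) / 893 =-20.90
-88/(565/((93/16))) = -1023/1130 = -0.91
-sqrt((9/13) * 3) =-3 * sqrt(39)/13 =-1.44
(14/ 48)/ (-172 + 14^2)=7/ 576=0.01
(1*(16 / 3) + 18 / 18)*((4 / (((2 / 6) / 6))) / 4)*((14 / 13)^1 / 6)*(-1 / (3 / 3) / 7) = -38 / 13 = -2.92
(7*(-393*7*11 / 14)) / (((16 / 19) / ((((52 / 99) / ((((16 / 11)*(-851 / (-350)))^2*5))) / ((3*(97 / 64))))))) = -167864071375 / 5057819784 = -33.19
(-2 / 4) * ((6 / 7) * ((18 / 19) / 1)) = -54 / 133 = -0.41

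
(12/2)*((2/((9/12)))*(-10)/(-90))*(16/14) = 128/63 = 2.03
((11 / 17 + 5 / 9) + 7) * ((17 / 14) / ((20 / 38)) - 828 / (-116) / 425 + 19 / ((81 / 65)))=123281102521 / 855364860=144.13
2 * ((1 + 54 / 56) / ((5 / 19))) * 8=836 / 7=119.43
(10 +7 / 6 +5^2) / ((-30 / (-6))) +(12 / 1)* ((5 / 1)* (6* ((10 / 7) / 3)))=178.66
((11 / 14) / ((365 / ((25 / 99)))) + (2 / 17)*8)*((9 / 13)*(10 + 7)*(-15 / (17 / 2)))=-2208795 / 112931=-19.56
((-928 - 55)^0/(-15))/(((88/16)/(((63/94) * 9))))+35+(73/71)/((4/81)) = 40926329/734140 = 55.75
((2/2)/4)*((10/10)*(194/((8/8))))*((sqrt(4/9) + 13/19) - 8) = -36763/114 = -322.48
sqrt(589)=24.27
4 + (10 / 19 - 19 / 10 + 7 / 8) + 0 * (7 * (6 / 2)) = 2661 / 760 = 3.50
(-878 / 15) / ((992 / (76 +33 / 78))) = -872293 / 193440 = -4.51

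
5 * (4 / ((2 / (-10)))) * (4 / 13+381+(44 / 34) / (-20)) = -8425470 / 221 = -38124.30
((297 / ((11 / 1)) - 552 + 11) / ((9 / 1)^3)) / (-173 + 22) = 514 / 110079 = 0.00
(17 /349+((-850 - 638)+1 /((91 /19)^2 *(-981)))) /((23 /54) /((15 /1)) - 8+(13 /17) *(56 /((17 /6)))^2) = -1865328043955975280 /364497839337186919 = -5.12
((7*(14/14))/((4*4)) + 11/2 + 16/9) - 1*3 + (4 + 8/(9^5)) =8234183/944784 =8.72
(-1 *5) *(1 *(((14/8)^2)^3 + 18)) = -956885/4096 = -233.61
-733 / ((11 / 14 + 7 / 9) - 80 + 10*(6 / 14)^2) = 646506 / 67561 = 9.57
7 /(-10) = -7 /10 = -0.70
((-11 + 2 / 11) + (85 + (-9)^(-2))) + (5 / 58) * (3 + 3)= 1930468 / 25839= 74.71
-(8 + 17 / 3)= -41 / 3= -13.67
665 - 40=625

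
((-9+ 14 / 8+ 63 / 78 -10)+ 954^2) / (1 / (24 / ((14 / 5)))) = 709877655 / 91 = 7800853.35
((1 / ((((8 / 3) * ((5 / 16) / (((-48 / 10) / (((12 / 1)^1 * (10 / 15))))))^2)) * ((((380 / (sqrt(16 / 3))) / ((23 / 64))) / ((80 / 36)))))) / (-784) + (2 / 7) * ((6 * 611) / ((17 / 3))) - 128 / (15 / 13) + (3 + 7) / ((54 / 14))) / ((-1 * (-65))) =1228966 / 1044225 - 23 * sqrt(3) / 302575000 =1.18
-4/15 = -0.27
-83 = -83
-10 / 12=-5 / 6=-0.83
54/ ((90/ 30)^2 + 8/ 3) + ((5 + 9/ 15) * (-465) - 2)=-91048/ 35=-2601.37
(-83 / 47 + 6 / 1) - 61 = -2668 / 47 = -56.77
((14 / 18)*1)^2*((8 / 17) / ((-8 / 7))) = -343 / 1377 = -0.25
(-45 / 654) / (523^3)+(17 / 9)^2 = 9012793131119 / 2526076967886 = 3.57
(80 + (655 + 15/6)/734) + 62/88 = 658841/8074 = 81.60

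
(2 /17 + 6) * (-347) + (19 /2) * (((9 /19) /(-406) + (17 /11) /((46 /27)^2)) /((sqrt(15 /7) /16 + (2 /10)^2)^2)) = -169092307744800232 /164959521600863 - 763120944000000 * sqrt(105) /9703501270639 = -1830.91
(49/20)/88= 49/1760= 0.03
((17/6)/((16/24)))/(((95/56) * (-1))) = -238/95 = -2.51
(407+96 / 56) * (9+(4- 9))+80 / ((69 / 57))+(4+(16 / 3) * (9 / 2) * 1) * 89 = 675064 / 161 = 4192.94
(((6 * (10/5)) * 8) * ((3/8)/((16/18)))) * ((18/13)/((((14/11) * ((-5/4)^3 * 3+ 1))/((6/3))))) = -513216/28301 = -18.13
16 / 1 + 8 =24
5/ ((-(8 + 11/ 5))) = -25/ 51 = -0.49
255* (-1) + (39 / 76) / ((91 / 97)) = -135369 / 532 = -254.45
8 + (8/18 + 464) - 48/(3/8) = 3100/9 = 344.44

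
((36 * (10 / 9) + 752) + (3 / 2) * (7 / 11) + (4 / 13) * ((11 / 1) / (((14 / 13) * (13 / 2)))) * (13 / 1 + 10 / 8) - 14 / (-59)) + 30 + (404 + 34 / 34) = 145885409 / 118118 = 1235.08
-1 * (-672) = 672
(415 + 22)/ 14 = 437/ 14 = 31.21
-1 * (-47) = 47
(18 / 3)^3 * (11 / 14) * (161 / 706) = 13662 / 353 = 38.70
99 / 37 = 2.68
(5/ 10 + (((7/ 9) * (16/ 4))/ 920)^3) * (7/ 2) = 31044102901/ 17739486000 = 1.75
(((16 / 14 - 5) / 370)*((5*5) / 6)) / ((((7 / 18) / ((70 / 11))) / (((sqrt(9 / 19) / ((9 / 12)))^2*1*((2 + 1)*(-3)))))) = 291600 / 54131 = 5.39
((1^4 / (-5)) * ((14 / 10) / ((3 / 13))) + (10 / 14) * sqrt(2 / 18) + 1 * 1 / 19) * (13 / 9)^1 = -119639 / 89775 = -1.33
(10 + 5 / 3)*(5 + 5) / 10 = 35 / 3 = 11.67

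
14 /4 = 3.50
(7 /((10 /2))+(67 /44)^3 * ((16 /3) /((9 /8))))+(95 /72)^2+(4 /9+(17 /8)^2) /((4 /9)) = 4283382787 /137998080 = 31.04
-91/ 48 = -1.90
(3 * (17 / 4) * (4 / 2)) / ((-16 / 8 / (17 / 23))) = -867 / 92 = -9.42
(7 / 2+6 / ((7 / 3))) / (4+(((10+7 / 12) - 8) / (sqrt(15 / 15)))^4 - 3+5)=0.12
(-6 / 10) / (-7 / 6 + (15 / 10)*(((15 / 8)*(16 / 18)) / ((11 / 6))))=-198 / 65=-3.05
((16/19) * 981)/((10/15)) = 23544/19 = 1239.16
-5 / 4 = -1.25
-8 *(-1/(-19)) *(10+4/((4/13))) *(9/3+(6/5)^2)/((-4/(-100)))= -20424/19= -1074.95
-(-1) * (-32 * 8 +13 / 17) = -4339 / 17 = -255.24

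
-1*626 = -626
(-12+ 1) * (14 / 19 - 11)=2145 / 19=112.89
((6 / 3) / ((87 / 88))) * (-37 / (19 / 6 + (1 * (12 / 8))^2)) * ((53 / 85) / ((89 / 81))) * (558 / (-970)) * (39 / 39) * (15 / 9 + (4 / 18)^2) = 53538876864 / 6916112125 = 7.74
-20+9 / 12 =-77 / 4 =-19.25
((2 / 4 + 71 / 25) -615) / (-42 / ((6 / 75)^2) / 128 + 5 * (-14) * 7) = 559232 / 494875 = 1.13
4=4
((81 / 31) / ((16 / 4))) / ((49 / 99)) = 8019 / 6076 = 1.32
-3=-3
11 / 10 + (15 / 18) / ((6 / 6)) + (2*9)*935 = 252479 / 15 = 16831.93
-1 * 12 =-12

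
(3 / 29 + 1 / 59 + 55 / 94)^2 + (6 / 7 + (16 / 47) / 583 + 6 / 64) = 1223895536698267 / 844524606752288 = 1.45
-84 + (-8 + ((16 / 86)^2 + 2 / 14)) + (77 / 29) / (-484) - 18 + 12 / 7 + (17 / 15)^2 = -396970712273 / 3715935300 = -106.83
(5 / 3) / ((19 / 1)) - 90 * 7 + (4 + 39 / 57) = -35638 / 57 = -625.23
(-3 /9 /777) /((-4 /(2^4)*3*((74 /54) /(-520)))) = -2080 /9583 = -0.22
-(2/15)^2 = -4/225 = -0.02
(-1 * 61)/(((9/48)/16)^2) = -3997696/9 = -444188.44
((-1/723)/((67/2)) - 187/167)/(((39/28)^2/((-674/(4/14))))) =16753853862256/12304353087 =1361.62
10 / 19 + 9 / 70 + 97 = 129881 / 1330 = 97.65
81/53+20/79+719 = 3017912/4187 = 720.78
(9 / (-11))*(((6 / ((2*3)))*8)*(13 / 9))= -104 / 11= -9.45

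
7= 7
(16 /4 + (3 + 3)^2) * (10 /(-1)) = -400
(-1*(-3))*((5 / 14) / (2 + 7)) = 5 / 42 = 0.12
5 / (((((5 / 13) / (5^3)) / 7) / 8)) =91000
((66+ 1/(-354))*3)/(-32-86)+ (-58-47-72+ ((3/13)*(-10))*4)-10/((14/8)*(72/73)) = -2208933929/11403756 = -193.70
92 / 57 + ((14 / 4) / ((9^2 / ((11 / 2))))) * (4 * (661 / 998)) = 3446075 / 1535922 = 2.24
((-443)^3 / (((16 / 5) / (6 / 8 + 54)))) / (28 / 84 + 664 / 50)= -7139808462375 / 65344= -109264943.41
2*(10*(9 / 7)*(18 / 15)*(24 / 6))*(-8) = -6912 / 7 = -987.43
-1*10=-10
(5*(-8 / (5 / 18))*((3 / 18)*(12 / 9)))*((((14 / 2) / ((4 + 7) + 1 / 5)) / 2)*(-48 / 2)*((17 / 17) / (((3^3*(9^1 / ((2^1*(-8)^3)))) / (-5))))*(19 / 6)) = 3891200 / 243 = 16013.17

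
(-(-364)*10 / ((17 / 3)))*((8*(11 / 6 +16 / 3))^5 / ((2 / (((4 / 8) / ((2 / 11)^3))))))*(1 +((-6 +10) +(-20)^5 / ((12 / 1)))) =-4413654607612849097.65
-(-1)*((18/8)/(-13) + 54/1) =2799/52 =53.83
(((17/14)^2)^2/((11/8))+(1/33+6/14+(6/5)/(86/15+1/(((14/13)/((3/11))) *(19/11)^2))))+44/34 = 382440076799/108021129258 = 3.54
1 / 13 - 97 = -1260 / 13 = -96.92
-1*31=-31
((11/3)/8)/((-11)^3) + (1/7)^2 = 2855/142296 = 0.02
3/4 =0.75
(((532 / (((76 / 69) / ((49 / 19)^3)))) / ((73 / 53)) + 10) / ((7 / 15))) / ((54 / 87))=437422054045 / 21029694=20800.21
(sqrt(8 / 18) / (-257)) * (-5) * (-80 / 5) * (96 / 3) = -6.64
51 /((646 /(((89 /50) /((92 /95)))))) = 267 /1840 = 0.15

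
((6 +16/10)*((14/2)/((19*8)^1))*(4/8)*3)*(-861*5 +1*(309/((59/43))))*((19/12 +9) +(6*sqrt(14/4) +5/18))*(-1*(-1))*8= -15164604*sqrt(14)/295 -54901483/295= -378448.26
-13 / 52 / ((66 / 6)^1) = -1 / 44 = -0.02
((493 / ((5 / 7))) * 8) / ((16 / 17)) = 58667 / 10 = 5866.70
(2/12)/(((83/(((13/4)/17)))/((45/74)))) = 195/835312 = 0.00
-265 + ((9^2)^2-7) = 6289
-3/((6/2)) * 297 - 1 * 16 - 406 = -719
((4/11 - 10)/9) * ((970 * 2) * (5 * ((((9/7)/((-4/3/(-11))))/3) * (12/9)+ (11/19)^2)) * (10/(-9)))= 11927120000/204687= 58270.04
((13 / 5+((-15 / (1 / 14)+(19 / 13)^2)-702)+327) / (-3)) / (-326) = -163441 / 275470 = -0.59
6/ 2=3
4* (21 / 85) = 84 / 85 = 0.99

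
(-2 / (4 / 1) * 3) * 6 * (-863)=7767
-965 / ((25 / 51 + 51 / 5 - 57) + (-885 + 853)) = 246075 / 19969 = 12.32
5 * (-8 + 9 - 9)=-40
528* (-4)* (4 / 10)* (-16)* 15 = 202752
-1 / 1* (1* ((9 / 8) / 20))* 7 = -63 / 160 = -0.39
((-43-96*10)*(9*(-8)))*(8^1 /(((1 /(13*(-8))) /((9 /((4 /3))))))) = -405565056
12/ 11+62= 694/ 11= 63.09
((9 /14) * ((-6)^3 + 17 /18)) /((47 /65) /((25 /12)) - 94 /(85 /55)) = 2182375 /954664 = 2.29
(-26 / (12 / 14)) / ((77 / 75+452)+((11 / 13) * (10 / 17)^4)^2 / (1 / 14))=-2682004342128475 / 40068292486812833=-0.07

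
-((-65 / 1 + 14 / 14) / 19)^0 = -1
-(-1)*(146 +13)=159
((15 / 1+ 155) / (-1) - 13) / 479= -0.38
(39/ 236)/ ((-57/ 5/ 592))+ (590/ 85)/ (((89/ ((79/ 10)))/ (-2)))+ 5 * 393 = 1955.19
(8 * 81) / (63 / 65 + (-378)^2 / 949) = 341640 / 79891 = 4.28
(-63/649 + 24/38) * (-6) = -39546/12331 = -3.21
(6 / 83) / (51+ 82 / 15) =90 / 70301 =0.00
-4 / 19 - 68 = -1296 / 19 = -68.21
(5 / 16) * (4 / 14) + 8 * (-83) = -37179 / 56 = -663.91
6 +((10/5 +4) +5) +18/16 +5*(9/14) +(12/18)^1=22.01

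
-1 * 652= -652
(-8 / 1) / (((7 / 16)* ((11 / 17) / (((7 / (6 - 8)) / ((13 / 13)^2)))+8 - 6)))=-272 / 27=-10.07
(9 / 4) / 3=3 / 4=0.75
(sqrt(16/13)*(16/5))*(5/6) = 32*sqrt(13)/39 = 2.96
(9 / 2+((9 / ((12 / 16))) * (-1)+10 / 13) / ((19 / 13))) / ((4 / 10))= -605 / 76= -7.96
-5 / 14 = -0.36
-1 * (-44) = 44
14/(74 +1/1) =14/75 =0.19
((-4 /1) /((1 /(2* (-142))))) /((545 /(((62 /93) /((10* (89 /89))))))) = 1136 /8175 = 0.14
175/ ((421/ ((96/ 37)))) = 16800/ 15577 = 1.08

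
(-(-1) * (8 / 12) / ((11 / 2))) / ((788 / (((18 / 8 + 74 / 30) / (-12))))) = -283 / 4680720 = -0.00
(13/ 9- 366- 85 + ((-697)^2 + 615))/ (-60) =-437377/ 54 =-8099.57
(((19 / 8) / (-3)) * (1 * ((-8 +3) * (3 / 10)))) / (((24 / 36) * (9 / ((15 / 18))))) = 0.16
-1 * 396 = -396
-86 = -86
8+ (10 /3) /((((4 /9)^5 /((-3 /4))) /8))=-293197 /256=-1145.30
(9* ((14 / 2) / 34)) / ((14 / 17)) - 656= -2615 / 4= -653.75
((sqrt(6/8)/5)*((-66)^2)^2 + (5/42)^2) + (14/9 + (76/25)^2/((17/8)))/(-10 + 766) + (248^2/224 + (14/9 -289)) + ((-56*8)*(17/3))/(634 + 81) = 3286504.28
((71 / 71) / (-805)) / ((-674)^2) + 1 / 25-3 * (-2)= 11043903831 / 1828460900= 6.04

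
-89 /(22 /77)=-623 /2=-311.50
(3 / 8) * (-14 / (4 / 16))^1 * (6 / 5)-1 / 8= -1013 / 40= -25.32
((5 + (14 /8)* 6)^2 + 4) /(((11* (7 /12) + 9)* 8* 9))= 977 /4440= 0.22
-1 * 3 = -3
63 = 63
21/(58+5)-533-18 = -550.67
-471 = -471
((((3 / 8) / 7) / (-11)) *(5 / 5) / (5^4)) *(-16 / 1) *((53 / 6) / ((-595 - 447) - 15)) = -53 / 50868125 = -0.00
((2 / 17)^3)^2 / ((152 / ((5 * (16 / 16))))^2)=25 / 8713662409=0.00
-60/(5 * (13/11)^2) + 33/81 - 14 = -22.18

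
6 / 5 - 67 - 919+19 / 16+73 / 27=-980.91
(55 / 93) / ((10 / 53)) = 583 / 186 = 3.13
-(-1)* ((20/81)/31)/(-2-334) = -5/210924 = -0.00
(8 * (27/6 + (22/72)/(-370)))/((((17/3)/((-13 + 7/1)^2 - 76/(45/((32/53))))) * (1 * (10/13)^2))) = 211239716857/562561875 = 375.50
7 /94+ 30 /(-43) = -2519 /4042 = -0.62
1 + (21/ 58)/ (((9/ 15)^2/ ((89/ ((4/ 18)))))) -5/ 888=10398557/ 25752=403.80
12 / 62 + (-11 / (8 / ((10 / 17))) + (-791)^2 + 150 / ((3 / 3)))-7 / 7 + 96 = 1319450711 / 2108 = 625925.38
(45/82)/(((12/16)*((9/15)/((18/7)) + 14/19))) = 17100/22673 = 0.75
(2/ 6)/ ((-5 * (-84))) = 1/ 1260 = 0.00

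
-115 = -115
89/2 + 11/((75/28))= 7291/150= 48.61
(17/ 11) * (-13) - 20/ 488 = -27017/ 1342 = -20.13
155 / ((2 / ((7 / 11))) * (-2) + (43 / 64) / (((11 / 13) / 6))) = -381920 / 3749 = -101.87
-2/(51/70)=-140/51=-2.75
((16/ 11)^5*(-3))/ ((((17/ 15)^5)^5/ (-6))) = 4765998428116875000000000000000000000/ 929365315386122551530596686629720907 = 5.13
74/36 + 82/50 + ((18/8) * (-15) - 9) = -35149/900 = -39.05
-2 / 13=-0.15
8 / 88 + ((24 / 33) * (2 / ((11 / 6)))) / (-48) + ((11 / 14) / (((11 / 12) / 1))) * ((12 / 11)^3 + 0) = 11061 / 9317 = 1.19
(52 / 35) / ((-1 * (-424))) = 0.00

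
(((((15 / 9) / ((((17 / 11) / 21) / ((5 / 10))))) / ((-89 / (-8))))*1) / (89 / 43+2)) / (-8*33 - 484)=-43 / 128605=-0.00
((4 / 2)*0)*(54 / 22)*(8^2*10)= 0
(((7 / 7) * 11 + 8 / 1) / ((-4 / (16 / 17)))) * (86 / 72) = -817 / 153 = -5.34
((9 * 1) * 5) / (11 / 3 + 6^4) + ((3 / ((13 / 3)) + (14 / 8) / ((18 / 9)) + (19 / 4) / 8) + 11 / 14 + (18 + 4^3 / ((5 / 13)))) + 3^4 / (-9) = 1446658853 / 8109920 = 178.38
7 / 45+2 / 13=181 / 585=0.31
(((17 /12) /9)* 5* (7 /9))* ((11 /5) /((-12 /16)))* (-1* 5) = 6545 /729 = 8.98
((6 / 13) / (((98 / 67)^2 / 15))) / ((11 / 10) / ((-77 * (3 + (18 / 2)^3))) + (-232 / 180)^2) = 99810670500 / 51239657651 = 1.95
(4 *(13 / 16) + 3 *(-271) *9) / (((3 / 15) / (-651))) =23806256.25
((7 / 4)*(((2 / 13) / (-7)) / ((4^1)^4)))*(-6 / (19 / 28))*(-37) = -777 / 15808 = -0.05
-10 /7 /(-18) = 5 /63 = 0.08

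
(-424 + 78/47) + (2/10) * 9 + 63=-357.54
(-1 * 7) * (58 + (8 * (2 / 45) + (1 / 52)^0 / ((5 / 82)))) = -23548 / 45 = -523.29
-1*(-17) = 17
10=10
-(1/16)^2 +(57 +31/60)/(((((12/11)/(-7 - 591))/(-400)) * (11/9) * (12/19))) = 12547283837/768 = 16337609.16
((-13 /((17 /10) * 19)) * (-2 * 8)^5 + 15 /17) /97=136315165 /31331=4350.81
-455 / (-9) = 455 / 9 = 50.56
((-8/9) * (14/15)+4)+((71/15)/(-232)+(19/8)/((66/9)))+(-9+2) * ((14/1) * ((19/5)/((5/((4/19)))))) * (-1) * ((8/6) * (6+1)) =149.82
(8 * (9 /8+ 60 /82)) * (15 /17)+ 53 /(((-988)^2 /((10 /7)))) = 31209948745 /2381303288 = 13.11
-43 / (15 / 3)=-43 / 5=-8.60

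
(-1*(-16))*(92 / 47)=1472 / 47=31.32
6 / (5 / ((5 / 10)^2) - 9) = 0.55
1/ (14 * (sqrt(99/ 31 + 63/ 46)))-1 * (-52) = sqrt(1030998)/ 30366 + 52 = 52.03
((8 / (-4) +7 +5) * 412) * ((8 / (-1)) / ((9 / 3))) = -32960 / 3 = -10986.67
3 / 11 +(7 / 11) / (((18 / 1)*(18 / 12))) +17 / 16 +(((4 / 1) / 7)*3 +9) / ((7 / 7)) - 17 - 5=-30019 / 3024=-9.93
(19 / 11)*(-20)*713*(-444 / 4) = 30074340 / 11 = 2734030.91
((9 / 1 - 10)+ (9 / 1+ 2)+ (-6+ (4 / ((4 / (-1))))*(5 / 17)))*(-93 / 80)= -5859 / 1360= -4.31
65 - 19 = 46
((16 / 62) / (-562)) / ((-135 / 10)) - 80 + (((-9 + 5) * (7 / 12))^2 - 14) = -20827993 / 235197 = -88.56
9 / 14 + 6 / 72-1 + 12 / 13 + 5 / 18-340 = -1110803 / 3276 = -339.07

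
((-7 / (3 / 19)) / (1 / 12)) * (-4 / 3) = 2128 / 3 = 709.33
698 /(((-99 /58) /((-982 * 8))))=318042304 /99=3212548.53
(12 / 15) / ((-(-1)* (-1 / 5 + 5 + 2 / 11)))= 22 / 137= 0.16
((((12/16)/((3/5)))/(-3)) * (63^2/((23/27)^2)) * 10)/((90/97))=-51974055/2116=-24562.41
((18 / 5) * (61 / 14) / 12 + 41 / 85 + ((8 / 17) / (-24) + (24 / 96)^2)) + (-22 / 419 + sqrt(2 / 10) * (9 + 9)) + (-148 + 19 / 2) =-1636080433 / 11966640 + 18 * sqrt(5) / 5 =-128.67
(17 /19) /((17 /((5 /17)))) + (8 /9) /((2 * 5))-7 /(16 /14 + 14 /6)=-2025904 /1061055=-1.91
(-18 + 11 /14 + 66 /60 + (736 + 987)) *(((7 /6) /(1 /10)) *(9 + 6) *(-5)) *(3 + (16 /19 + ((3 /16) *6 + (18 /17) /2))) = -21212535575 /2584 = -8209185.59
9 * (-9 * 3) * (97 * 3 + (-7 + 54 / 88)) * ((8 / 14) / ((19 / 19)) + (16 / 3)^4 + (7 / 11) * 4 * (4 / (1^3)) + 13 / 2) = -55321753287 / 968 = -57150571.58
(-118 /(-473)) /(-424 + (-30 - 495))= -118 /448877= -0.00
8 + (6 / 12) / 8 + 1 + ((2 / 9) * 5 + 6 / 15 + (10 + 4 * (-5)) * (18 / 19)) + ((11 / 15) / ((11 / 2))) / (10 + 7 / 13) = 2085151 / 1874160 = 1.11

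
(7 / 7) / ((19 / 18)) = 18 / 19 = 0.95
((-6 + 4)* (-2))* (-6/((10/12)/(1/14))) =-2.06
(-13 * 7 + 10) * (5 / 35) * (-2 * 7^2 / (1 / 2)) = 2268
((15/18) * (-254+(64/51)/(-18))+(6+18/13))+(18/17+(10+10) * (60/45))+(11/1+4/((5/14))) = -13820884/89505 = -154.41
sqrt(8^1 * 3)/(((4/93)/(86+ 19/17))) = 137733 * sqrt(6)/34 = 9922.81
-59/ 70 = -0.84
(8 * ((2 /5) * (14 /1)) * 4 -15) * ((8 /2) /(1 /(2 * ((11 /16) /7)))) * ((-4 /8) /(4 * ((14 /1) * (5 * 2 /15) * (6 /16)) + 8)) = -821 /280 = -2.93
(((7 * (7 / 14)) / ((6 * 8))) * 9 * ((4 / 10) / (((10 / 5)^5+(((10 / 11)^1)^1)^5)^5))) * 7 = 15927017736780907140149046897 / 320175598429029385156821456057794560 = 0.00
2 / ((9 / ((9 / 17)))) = 2 / 17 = 0.12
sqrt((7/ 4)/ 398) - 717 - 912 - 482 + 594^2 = 350725.07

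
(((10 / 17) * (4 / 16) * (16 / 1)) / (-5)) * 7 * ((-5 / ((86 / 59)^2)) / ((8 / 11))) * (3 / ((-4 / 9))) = -36184995 / 502928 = -71.95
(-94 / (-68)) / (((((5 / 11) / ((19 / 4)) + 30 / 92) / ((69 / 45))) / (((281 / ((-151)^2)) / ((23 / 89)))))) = 5650258361 / 23576804025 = 0.24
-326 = -326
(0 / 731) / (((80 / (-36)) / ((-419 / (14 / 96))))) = 0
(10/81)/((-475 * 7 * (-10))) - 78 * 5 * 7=-735257249/269325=-2730.00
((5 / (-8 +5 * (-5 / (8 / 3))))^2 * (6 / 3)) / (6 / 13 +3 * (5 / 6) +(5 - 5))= 83200 / 1487717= 0.06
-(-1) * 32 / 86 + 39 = 39.37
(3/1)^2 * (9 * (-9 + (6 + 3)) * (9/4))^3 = 0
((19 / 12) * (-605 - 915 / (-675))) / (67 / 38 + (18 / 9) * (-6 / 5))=4903102 / 3267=1500.80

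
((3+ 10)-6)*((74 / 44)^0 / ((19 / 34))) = 238 / 19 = 12.53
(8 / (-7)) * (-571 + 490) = 648 / 7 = 92.57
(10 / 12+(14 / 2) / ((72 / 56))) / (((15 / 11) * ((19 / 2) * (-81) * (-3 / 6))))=2486 / 207765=0.01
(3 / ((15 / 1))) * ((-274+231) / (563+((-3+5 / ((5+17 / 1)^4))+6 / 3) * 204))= -2518252 / 105123655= -0.02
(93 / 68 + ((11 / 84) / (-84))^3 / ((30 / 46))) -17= -1400361779049701 / 89580998062080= -15.63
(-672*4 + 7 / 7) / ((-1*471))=2687 / 471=5.70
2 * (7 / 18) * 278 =1946 / 9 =216.22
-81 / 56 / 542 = -81 / 30352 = -0.00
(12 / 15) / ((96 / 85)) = 17 / 24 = 0.71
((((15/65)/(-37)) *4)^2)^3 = 0.00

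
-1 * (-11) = 11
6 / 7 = 0.86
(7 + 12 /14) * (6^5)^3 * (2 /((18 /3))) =8620058050560 /7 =1231436864365.71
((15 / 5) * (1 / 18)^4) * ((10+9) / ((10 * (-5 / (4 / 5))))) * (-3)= 19 / 729000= 0.00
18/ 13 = 1.38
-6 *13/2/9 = -13/3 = -4.33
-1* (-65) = 65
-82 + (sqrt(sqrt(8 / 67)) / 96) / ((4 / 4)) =-82 + 134^(3 / 4) / 6432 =-81.99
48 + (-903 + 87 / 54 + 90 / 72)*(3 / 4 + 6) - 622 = -106399 / 16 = -6649.94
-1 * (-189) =189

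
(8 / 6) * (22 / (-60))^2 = 0.18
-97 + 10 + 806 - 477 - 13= 229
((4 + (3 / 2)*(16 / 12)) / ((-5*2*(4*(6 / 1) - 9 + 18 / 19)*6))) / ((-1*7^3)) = 19 / 1039290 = 0.00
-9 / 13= -0.69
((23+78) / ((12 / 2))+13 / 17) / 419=1795 / 42738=0.04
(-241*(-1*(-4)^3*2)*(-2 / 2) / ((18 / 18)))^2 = 951599104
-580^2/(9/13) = -485911.11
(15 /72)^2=25 /576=0.04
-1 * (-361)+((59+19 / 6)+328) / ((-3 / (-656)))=771097 / 9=85677.44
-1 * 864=-864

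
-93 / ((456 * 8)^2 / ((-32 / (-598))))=-31 / 82897152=-0.00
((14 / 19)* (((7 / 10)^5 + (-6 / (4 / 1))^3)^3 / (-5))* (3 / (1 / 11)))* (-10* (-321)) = 514863.19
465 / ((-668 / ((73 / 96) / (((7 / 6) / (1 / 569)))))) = -33945 / 42570304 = -0.00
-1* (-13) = 13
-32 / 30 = -16 / 15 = -1.07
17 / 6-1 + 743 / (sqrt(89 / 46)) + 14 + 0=95 / 6 + 743 * sqrt(4094) / 89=550.00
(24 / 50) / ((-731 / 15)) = -0.01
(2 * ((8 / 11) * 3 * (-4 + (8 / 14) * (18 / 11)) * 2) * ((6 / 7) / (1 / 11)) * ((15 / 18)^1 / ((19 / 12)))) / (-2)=66.37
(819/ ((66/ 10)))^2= 1863225/ 121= 15398.55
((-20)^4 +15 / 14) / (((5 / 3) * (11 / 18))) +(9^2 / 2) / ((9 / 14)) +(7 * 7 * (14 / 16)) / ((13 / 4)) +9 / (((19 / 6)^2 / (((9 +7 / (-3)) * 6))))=157204.05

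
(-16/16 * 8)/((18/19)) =-76/9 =-8.44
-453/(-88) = 453/88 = 5.15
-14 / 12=-7 / 6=-1.17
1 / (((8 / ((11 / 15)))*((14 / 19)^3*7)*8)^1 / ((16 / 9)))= 75449 / 10372320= 0.01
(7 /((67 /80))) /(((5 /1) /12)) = 1344 /67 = 20.06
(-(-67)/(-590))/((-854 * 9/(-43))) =-2881/4534740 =-0.00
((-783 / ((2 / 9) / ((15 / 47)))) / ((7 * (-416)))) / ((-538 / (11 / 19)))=-1162755 / 2798047616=-0.00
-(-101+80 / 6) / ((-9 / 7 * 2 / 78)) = -23933 / 9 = -2659.22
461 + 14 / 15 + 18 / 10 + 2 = 6986 / 15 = 465.73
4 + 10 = 14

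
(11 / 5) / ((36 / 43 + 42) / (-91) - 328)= -3913 / 584230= -0.01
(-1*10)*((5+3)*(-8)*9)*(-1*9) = -51840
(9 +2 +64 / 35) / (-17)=-449 / 595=-0.75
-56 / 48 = -7 / 6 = -1.17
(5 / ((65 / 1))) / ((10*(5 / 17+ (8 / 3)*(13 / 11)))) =561 / 251290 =0.00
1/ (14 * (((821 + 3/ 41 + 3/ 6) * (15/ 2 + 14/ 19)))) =1558/ 147605479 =0.00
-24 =-24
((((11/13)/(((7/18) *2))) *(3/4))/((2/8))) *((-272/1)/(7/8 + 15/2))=-646272/6097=-106.00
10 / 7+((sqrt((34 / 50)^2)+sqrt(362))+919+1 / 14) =sqrt(362)+46059 / 50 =940.21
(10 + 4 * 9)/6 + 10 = 17.67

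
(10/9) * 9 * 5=50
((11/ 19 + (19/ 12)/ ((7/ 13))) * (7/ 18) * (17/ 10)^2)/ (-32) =-1623313/ 13132800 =-0.12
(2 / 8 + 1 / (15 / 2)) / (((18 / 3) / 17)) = 391 / 360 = 1.09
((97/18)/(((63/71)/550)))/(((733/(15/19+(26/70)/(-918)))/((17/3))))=182461870855/8954754606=20.38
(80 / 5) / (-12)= -4 / 3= -1.33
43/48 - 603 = -28901/48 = -602.10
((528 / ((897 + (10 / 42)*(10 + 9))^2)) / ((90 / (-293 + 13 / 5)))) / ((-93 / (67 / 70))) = 1872717 / 86804994875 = 0.00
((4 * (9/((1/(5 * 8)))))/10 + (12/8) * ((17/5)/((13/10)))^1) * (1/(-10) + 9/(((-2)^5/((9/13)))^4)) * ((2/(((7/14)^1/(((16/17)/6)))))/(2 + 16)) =-9598266261043/18614789406720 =-0.52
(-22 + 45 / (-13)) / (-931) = 331 / 12103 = 0.03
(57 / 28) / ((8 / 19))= 1083 / 224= 4.83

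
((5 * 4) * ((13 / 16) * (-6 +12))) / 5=39 / 2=19.50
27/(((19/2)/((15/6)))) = 135/19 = 7.11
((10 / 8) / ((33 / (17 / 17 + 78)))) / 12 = 395 / 1584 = 0.25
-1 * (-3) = 3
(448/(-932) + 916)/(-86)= -106658/10019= -10.65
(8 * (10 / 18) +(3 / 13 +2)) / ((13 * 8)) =781 / 12168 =0.06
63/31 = 2.03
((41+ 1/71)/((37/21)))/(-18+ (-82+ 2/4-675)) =-122304/4069223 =-0.03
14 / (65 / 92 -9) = -1.69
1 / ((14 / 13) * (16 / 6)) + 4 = 487 / 112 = 4.35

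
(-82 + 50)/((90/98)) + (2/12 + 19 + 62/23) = -26873/2070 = -12.98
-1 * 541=-541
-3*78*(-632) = 147888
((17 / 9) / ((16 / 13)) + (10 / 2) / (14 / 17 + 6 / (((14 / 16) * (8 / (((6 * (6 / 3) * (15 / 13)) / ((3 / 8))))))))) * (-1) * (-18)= 6107777 / 200936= 30.40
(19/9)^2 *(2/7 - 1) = -1805/567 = -3.18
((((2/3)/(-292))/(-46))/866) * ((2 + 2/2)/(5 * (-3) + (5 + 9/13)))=-13/703742776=-0.00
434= 434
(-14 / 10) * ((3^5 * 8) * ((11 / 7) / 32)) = -2673 / 20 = -133.65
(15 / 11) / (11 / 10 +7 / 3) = 450 / 1133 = 0.40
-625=-625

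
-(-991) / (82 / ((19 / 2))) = 18829 / 164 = 114.81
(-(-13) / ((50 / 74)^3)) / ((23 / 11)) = 7243379 / 359375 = 20.16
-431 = -431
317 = 317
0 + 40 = 40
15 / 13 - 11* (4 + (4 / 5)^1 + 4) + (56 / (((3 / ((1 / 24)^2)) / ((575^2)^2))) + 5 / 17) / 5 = 708509380.69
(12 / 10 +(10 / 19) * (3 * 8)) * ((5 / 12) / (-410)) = -219 / 15580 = -0.01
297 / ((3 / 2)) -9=189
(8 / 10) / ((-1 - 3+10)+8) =2 / 35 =0.06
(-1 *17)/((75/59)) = -1003/75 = -13.37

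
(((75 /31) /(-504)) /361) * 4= -0.00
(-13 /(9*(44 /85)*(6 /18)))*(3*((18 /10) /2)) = -1989 /88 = -22.60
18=18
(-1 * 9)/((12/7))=-21/4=-5.25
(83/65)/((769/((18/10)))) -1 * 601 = -150204178/249925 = -601.00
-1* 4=-4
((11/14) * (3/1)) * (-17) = -561/14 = -40.07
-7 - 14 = -21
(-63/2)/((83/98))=-37.19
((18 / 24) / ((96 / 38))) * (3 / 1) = 57 / 64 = 0.89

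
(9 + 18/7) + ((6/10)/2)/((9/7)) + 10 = 4579/210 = 21.80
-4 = -4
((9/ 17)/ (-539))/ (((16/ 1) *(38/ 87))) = -783/ 5571104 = -0.00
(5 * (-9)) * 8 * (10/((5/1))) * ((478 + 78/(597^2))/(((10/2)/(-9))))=24532355520/39601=619488.28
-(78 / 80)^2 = -0.95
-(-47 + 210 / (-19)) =1103 / 19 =58.05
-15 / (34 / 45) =-19.85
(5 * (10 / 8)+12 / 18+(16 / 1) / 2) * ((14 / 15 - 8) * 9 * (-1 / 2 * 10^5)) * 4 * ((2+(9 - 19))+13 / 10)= -1271258000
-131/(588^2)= -131/345744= -0.00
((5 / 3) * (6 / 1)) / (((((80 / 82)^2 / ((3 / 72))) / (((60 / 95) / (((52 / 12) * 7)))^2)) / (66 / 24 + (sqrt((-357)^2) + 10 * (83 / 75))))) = 17716059 / 251742400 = 0.07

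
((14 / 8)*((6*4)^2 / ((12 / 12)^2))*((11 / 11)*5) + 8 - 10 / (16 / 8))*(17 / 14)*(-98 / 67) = -600117 / 67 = -8956.97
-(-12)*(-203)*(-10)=24360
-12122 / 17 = -713.06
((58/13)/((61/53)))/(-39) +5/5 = 27853/30927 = 0.90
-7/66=-0.11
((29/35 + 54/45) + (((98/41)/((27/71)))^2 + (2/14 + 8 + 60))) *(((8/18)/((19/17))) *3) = 319884544912/2444770755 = 130.84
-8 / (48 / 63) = -10.50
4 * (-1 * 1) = -4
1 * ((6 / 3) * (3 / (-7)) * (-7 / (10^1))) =3 / 5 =0.60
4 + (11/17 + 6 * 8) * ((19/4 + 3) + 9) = 55681/68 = 818.84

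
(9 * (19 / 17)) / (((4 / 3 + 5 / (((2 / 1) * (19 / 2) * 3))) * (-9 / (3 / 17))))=-361 / 2601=-0.14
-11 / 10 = -1.10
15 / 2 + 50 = 115 / 2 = 57.50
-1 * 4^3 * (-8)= 512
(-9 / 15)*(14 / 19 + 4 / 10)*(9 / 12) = -243 / 475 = -0.51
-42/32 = -21/16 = -1.31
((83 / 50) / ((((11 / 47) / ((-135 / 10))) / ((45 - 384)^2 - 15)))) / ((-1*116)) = 550122921 / 5800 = 94848.78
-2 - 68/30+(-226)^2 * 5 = 3830636/15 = 255375.73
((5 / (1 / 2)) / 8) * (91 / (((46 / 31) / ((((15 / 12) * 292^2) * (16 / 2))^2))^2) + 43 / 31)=1791015310445041748755251313735 / 65596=27303727520657383815404160.00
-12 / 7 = -1.71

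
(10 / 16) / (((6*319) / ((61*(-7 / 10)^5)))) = -1025227 / 306240000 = -0.00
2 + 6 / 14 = 17 / 7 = 2.43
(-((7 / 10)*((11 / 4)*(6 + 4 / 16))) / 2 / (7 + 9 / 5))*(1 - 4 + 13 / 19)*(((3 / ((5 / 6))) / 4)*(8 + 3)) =38115 / 2432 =15.67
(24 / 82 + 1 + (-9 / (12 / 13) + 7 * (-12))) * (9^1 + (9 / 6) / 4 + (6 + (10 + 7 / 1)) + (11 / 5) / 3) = -60242599 / 19680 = -3061.11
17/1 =17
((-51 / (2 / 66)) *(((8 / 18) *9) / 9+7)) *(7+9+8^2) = -1002320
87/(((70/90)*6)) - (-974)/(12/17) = 29368/21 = 1398.48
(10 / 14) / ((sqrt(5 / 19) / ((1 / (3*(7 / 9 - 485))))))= -3*sqrt(95) / 30506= -0.00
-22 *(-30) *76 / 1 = 50160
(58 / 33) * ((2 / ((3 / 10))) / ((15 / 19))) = 4408 / 297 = 14.84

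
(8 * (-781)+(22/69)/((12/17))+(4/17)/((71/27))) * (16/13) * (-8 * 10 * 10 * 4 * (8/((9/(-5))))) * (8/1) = -25574135259136000/29232333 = -874857824.69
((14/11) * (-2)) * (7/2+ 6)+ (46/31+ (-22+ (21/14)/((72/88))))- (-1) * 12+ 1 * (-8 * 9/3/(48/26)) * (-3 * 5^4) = 49808101/2046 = 24344.14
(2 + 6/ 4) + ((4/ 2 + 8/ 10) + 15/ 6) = 44/ 5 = 8.80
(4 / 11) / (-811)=-4 / 8921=-0.00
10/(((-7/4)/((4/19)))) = -160/133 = -1.20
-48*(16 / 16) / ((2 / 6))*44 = -6336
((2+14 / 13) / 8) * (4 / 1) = 20 / 13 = 1.54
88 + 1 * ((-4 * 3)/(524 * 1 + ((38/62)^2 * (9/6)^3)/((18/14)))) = 355083928/4036093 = 87.98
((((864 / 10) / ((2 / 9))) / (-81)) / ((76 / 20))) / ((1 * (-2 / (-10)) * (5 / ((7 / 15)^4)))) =-19208 / 320625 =-0.06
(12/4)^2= 9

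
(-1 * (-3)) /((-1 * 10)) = -3 /10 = -0.30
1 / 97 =0.01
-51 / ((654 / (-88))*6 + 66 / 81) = 30294 / 26003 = 1.17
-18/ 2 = -9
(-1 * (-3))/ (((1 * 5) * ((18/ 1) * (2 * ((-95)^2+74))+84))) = 1/ 546080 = 0.00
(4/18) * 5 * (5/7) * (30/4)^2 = 625/14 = 44.64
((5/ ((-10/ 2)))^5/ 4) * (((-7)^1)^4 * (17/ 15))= -680.28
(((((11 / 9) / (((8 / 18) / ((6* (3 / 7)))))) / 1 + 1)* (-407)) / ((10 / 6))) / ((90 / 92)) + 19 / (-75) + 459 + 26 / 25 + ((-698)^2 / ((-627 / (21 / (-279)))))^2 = 222024469325573 / 119006045235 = 1865.66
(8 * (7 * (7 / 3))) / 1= 392 / 3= 130.67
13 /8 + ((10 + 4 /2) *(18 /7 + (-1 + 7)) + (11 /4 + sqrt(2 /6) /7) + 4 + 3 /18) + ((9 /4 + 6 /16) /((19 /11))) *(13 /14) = sqrt(3) /21 + 720179 /6384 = 112.89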